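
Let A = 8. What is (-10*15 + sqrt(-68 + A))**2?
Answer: 22440 - 600*I*sqrt(15) ≈ 22440.0 - 2323.8*I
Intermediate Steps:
(-10*15 + sqrt(-68 + A))**2 = (-10*15 + sqrt(-68 + 8))**2 = (-150 + sqrt(-60))**2 = (-150 + 2*I*sqrt(15))**2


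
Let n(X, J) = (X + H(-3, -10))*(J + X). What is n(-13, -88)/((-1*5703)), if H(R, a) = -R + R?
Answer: -1313/5703 ≈ -0.23023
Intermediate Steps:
H(R, a) = 0
n(X, J) = X*(J + X) (n(X, J) = (X + 0)*(J + X) = X*(J + X))
n(-13, -88)/((-1*5703)) = (-13*(-88 - 13))/((-1*5703)) = -13*(-101)/(-5703) = 1313*(-1/5703) = -1313/5703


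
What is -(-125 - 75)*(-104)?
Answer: -20800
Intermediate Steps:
-(-125 - 75)*(-104) = -(-200)*(-104) = -1*20800 = -20800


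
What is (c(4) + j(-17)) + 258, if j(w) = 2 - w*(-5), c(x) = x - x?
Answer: 175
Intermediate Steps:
c(x) = 0
j(w) = 2 + 5*w (j(w) = 2 - (-5)*w = 2 + 5*w)
(c(4) + j(-17)) + 258 = (0 + (2 + 5*(-17))) + 258 = (0 + (2 - 85)) + 258 = (0 - 83) + 258 = -83 + 258 = 175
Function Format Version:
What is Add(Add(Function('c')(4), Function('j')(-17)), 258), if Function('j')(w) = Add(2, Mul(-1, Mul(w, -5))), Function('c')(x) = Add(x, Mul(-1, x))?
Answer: 175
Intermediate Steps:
Function('c')(x) = 0
Function('j')(w) = Add(2, Mul(5, w)) (Function('j')(w) = Add(2, Mul(-1, Mul(-5, w))) = Add(2, Mul(5, w)))
Add(Add(Function('c')(4), Function('j')(-17)), 258) = Add(Add(0, Add(2, Mul(5, -17))), 258) = Add(Add(0, Add(2, -85)), 258) = Add(Add(0, -83), 258) = Add(-83, 258) = 175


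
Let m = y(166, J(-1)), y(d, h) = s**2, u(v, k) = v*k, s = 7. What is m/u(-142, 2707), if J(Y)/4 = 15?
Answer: -49/384394 ≈ -0.00012747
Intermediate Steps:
J(Y) = 60 (J(Y) = 4*15 = 60)
u(v, k) = k*v
y(d, h) = 49 (y(d, h) = 7**2 = 49)
m = 49
m/u(-142, 2707) = 49/((2707*(-142))) = 49/(-384394) = 49*(-1/384394) = -49/384394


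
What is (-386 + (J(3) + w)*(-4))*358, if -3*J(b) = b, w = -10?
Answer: -122436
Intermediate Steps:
J(b) = -b/3
(-386 + (J(3) + w)*(-4))*358 = (-386 + (-⅓*3 - 10)*(-4))*358 = (-386 + (-1 - 10)*(-4))*358 = (-386 - 11*(-4))*358 = (-386 + 44)*358 = -342*358 = -122436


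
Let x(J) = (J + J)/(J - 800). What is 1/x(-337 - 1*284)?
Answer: 1421/1242 ≈ 1.1441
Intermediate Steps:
x(J) = 2*J/(-800 + J) (x(J) = (2*J)/(-800 + J) = 2*J/(-800 + J))
1/x(-337 - 1*284) = 1/(2*(-337 - 1*284)/(-800 + (-337 - 1*284))) = 1/(2*(-337 - 284)/(-800 + (-337 - 284))) = 1/(2*(-621)/(-800 - 621)) = 1/(2*(-621)/(-1421)) = 1/(2*(-621)*(-1/1421)) = 1/(1242/1421) = 1421/1242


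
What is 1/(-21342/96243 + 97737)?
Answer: 32081/3135493583 ≈ 1.0232e-5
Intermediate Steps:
1/(-21342/96243 + 97737) = 1/(-21342*1/96243 + 97737) = 1/(-7114/32081 + 97737) = 1/(3135493583/32081) = 32081/3135493583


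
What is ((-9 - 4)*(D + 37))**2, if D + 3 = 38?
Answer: 876096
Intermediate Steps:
D = 35 (D = -3 + 38 = 35)
((-9 - 4)*(D + 37))**2 = ((-9 - 4)*(35 + 37))**2 = (-13*72)**2 = (-936)**2 = 876096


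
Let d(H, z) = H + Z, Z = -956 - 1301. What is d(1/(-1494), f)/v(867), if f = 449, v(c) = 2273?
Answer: -3371959/3395862 ≈ -0.99296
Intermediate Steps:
Z = -2257
d(H, z) = -2257 + H (d(H, z) = H - 2257 = -2257 + H)
d(1/(-1494), f)/v(867) = (-2257 + 1/(-1494))/2273 = (-2257 - 1/1494)*(1/2273) = -3371959/1494*1/2273 = -3371959/3395862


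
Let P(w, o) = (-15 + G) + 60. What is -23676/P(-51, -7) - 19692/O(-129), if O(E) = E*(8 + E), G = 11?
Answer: -30888453/72842 ≈ -424.05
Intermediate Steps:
P(w, o) = 56 (P(w, o) = (-15 + 11) + 60 = -4 + 60 = 56)
-23676/P(-51, -7) - 19692/O(-129) = -23676/56 - 19692*(-1/(129*(8 - 129))) = -23676*1/56 - 19692/((-129*(-121))) = -5919/14 - 19692/15609 = -5919/14 - 19692*1/15609 = -5919/14 - 6564/5203 = -30888453/72842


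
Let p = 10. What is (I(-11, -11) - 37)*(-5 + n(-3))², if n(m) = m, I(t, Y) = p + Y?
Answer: -2432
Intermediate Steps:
I(t, Y) = 10 + Y
(I(-11, -11) - 37)*(-5 + n(-3))² = ((10 - 11) - 37)*(-5 - 3)² = (-1 - 37)*(-8)² = -38*64 = -2432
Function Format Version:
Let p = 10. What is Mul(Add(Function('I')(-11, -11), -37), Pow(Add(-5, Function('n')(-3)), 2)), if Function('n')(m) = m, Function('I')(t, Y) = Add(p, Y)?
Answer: -2432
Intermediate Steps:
Function('I')(t, Y) = Add(10, Y)
Mul(Add(Function('I')(-11, -11), -37), Pow(Add(-5, Function('n')(-3)), 2)) = Mul(Add(Add(10, -11), -37), Pow(Add(-5, -3), 2)) = Mul(Add(-1, -37), Pow(-8, 2)) = Mul(-38, 64) = -2432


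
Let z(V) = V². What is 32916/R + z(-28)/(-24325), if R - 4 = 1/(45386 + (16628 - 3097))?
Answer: 6739082707772/818949775 ≈ 8228.9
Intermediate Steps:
R = 235669/58917 (R = 4 + 1/(45386 + (16628 - 3097)) = 4 + 1/(45386 + 13531) = 4 + 1/58917 = 235669/58917 ≈ 4.0000)
32916/R + z(-28)/(-24325) = 32916/(235669/58917) + (-28)²/(-24325) = 32916*(58917/235669) + 784*(-1/24325) = 1939311972/235669 - 112/3475 = 6739082707772/818949775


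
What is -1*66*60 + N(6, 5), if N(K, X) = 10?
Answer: -3950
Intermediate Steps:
-1*66*60 + N(6, 5) = -1*66*60 + 10 = -66*60 + 10 = -3960 + 10 = -3950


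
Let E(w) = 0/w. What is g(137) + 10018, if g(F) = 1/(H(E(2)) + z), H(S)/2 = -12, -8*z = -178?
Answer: 70122/7 ≈ 10017.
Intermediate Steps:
z = 89/4 (z = -⅛*(-178) = 89/4 ≈ 22.250)
E(w) = 0
H(S) = -24 (H(S) = 2*(-12) = -24)
g(F) = -4/7 (g(F) = 1/(-24 + 89/4) = 1/(-7/4) = -4/7)
g(137) + 10018 = -4/7 + 10018 = 70122/7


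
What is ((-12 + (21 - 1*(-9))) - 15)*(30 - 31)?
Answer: -3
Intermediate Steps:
((-12 + (21 - 1*(-9))) - 15)*(30 - 31) = ((-12 + (21 + 9)) - 15)*(-1) = ((-12 + 30) - 15)*(-1) = (18 - 15)*(-1) = 3*(-1) = -3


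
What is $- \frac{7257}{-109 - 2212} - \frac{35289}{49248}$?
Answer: $\frac{10203221}{4233504} \approx 2.4101$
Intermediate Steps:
$- \frac{7257}{-109 - 2212} - \frac{35289}{49248} = - \frac{7257}{-109 - 2212} - \frac{1307}{1824} = - \frac{7257}{-2321} - \frac{1307}{1824} = \left(-7257\right) \left(- \frac{1}{2321}\right) - \frac{1307}{1824} = \frac{7257}{2321} - \frac{1307}{1824} = \frac{10203221}{4233504}$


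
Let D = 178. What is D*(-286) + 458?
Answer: -50450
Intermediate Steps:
D*(-286) + 458 = 178*(-286) + 458 = -50908 + 458 = -50450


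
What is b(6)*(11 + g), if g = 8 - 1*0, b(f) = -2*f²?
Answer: -1368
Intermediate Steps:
g = 8 (g = 8 + 0 = 8)
b(6)*(11 + g) = (-2*6²)*(11 + 8) = -2*36*19 = -72*19 = -1368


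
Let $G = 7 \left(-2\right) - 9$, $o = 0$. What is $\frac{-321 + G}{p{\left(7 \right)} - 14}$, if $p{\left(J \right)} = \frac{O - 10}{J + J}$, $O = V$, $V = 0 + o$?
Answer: $\frac{2408}{103} \approx 23.379$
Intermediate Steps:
$V = 0$ ($V = 0 + 0 = 0$)
$O = 0$
$p{\left(J \right)} = - \frac{5}{J}$ ($p{\left(J \right)} = \frac{0 - 10}{J + J} = - \frac{10}{2 J} = - 10 \frac{1}{2 J} = - \frac{5}{J}$)
$G = -23$ ($G = -14 - 9 = -23$)
$\frac{-321 + G}{p{\left(7 \right)} - 14} = \frac{-321 - 23}{- \frac{5}{7} - 14} = - \frac{344}{\left(-5\right) \frac{1}{7} - 14} = - \frac{344}{- \frac{5}{7} - 14} = - \frac{344}{- \frac{103}{7}} = \left(-344\right) \left(- \frac{7}{103}\right) = \frac{2408}{103}$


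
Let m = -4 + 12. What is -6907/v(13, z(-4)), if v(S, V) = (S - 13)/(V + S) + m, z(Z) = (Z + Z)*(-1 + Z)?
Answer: -6907/8 ≈ -863.38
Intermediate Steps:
m = 8
z(Z) = 2*Z*(-1 + Z) (z(Z) = (2*Z)*(-1 + Z) = 2*Z*(-1 + Z))
v(S, V) = 8 + (-13 + S)/(S + V) (v(S, V) = (S - 13)/(V + S) + 8 = (-13 + S)/(S + V) + 8 = 8 + (-13 + S)/(S + V))
-6907/v(13, z(-4)) = -6907*(13 + 2*(-4)*(-1 - 4))/(-13 + 8*(2*(-4)*(-1 - 4)) + 9*13) = -6907*(13 + 2*(-4)*(-5))/(-13 + 8*(2*(-4)*(-5)) + 117) = -6907*(13 + 40)/(-13 + 8*40 + 117) = -6907*53/(-13 + 320 + 117) = -6907/((1/53)*424) = -6907/8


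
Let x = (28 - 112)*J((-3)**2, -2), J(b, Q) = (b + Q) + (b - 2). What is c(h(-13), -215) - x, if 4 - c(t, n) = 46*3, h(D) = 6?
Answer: 1042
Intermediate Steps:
c(t, n) = -134 (c(t, n) = 4 - 46*3 = 4 - 1*138 = 4 - 138 = -134)
J(b, Q) = -2 + Q + 2*b (J(b, Q) = (Q + b) + (-2 + b) = -2 + Q + 2*b)
x = -1176 (x = (28 - 112)*(-2 - 2 + 2*(-3)**2) = -84*(-2 - 2 + 2*9) = -84*(-2 - 2 + 18) = -84*14 = -1176)
c(h(-13), -215) - x = -134 - 1*(-1176) = -134 + 1176 = 1042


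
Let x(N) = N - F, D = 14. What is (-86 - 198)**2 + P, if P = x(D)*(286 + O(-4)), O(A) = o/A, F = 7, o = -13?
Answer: 330723/4 ≈ 82681.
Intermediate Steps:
O(A) = -13/A
x(N) = -7 + N (x(N) = N - 1*7 = N - 7 = -7 + N)
P = 8099/4 (P = (-7 + 14)*(286 - 13/(-4)) = 7*(286 - 13*(-1/4)) = 7*(286 + 13/4) = 7*(1157/4) = 8099/4 ≈ 2024.8)
(-86 - 198)**2 + P = (-86 - 198)**2 + 8099/4 = (-284)**2 + 8099/4 = 80656 + 8099/4 = 330723/4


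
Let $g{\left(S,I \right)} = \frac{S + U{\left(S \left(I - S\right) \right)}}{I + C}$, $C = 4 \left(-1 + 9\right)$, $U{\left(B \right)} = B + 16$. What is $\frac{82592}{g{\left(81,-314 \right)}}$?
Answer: $\frac{11645472}{15949} \approx 730.17$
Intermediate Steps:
$U{\left(B \right)} = 16 + B$
$C = 32$ ($C = 4 \cdot 8 = 32$)
$g{\left(S,I \right)} = \frac{16 + S + S \left(I - S\right)}{32 + I}$ ($g{\left(S,I \right)} = \frac{S + \left(16 + S \left(I - S\right)\right)}{I + 32} = \frac{16 + S + S \left(I - S\right)}{32 + I}$)
$\frac{82592}{g{\left(81,-314 \right)}} = \frac{82592}{\frac{1}{32 - 314} \left(16 + 81 + 81 \left(-314 - 81\right)\right)} = \frac{82592}{\frac{1}{-282} \left(16 + 81 + 81 \left(-314 - 81\right)\right)} = \frac{82592}{\left(- \frac{1}{282}\right) \left(16 + 81 + 81 \left(-395\right)\right)} = \frac{82592}{\left(- \frac{1}{282}\right) \left(16 + 81 - 31995\right)} = \frac{82592}{\left(- \frac{1}{282}\right) \left(-31898\right)} = \frac{82592}{\frac{15949}{141}} = 82592 \cdot \frac{141}{15949} = \frac{11645472}{15949}$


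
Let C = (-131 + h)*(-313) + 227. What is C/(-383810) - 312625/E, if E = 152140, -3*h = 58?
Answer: -38154594991/17517856020 ≈ -2.1780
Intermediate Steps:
h = -58/3 (h = -1/3*58 = -58/3 ≈ -19.333)
C = 141844/3 (C = (-131 - 58/3)*(-313) + 227 = -451/3*(-313) + 227 = 141163/3 + 227 = 141844/3 ≈ 47281.)
C/(-383810) - 312625/E = (141844/3)/(-383810) - 312625/152140 = (141844/3)*(-1/383810) - 312625*1/152140 = -70922/575715 - 62525/30428 = -38154594991/17517856020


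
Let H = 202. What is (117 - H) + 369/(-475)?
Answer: -40744/475 ≈ -85.777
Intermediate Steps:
(117 - H) + 369/(-475) = (117 - 1*202) + 369/(-475) = (117 - 202) + 369*(-1/475) = -85 - 369/475 = -40744/475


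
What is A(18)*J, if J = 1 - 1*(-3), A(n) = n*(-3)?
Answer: -216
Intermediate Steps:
A(n) = -3*n
J = 4 (J = 1 + 3 = 4)
A(18)*J = -3*18*4 = -54*4 = -216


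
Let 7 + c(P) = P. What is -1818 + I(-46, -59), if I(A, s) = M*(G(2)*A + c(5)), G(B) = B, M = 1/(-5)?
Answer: -8996/5 ≈ -1799.2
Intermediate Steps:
M = -⅕ ≈ -0.20000
c(P) = -7 + P
I(A, s) = ⅖ - 2*A/5 (I(A, s) = -(2*A + (-7 + 5))/5 = -(2*A - 2)/5 = -(-2 + 2*A)/5 = ⅖ - 2*A/5)
-1818 + I(-46, -59) = -1818 + (⅖ - ⅖*(-46)) = -1818 + (⅖ + 92/5) = -1818 + 94/5 = -8996/5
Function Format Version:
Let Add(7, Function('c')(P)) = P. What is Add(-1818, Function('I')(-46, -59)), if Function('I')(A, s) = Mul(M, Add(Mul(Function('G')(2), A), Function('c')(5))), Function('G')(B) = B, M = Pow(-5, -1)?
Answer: Rational(-8996, 5) ≈ -1799.2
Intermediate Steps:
M = Rational(-1, 5) ≈ -0.20000
Function('c')(P) = Add(-7, P)
Function('I')(A, s) = Add(Rational(2, 5), Mul(Rational(-2, 5), A)) (Function('I')(A, s) = Mul(Rational(-1, 5), Add(Mul(2, A), Add(-7, 5))) = Mul(Rational(-1, 5), Add(Mul(2, A), -2)) = Mul(Rational(-1, 5), Add(-2, Mul(2, A))) = Add(Rational(2, 5), Mul(Rational(-2, 5), A)))
Add(-1818, Function('I')(-46, -59)) = Add(-1818, Add(Rational(2, 5), Mul(Rational(-2, 5), -46))) = Add(-1818, Add(Rational(2, 5), Rational(92, 5))) = Add(-1818, Rational(94, 5)) = Rational(-8996, 5)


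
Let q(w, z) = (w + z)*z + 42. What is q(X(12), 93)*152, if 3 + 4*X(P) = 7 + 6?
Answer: 1356372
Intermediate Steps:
X(P) = 5/2 (X(P) = -¾ + (7 + 6)/4 = -¾ + (¼)*13 = -¾ + 13/4 = 5/2)
q(w, z) = 42 + z*(w + z) (q(w, z) = z*(w + z) + 42 = 42 + z*(w + z))
q(X(12), 93)*152 = (42 + 93² + (5/2)*93)*152 = (42 + 8649 + 465/2)*152 = (17847/2)*152 = 1356372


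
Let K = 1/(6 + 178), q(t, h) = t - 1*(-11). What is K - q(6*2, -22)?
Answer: -4231/184 ≈ -22.995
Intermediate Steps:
q(t, h) = 11 + t (q(t, h) = t + 11 = 11 + t)
K = 1/184 ≈ 0.0054348
K - q(6*2, -22) = 1/184 - (11 + 6*2) = 1/184 - (11 + 12) = 1/184 - 1*23 = 1/184 - 23 = -4231/184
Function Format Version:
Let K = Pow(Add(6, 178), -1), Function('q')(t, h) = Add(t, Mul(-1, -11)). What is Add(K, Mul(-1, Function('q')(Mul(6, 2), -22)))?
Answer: Rational(-4231, 184) ≈ -22.995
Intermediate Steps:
Function('q')(t, h) = Add(11, t) (Function('q')(t, h) = Add(t, 11) = Add(11, t))
K = Rational(1, 184) (K = Pow(184, -1) = Rational(1, 184) ≈ 0.0054348)
Add(K, Mul(-1, Function('q')(Mul(6, 2), -22))) = Add(Rational(1, 184), Mul(-1, Add(11, Mul(6, 2)))) = Add(Rational(1, 184), Mul(-1, Add(11, 12))) = Add(Rational(1, 184), Mul(-1, 23)) = Add(Rational(1, 184), -23) = Rational(-4231, 184)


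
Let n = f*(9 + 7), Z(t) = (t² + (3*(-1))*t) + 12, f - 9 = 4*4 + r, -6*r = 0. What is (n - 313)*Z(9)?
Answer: 5742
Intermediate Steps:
r = 0 (r = -⅙*0 = 0)
f = 25 (f = 9 + (4*4 + 0) = 9 + (16 + 0) = 9 + 16 = 25)
Z(t) = 12 + t² - 3*t (Z(t) = (t² - 3*t) + 12 = 12 + t² - 3*t)
n = 400 (n = 25*(9 + 7) = 25*16 = 400)
(n - 313)*Z(9) = (400 - 313)*(12 + 9² - 3*9) = 87*(12 + 81 - 27) = 87*66 = 5742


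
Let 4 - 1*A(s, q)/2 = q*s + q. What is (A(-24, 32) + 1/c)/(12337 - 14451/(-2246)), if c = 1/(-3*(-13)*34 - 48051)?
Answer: -101620270/27723353 ≈ -3.6655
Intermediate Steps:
A(s, q) = 8 - 2*q - 2*q*s (A(s, q) = 8 - 2*(q*s + q) = 8 - 2*(q + q*s) = 8 + (-2*q - 2*q*s) = 8 - 2*q - 2*q*s)
c = -1/46725 (c = 1/(39*34 - 48051) = 1/(1326 - 48051) = 1/(-46725) = -1/46725 ≈ -2.1402e-5)
(A(-24, 32) + 1/c)/(12337 - 14451/(-2246)) = ((8 - 2*32 - 2*32*(-24)) + 1/(-1/46725))/(12337 - 14451/(-2246)) = ((8 - 64 + 1536) - 46725)/(12337 - 14451*(-1/2246)) = (1480 - 46725)/(12337 + 14451/2246) = -45245/27723353/2246 = -45245*2246/27723353 = -101620270/27723353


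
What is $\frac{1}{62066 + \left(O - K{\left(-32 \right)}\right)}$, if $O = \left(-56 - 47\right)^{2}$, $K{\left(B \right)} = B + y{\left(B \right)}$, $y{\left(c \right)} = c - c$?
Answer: $\frac{1}{72707} \approx 1.3754 \cdot 10^{-5}$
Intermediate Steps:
$y{\left(c \right)} = 0$
$K{\left(B \right)} = B$ ($K{\left(B \right)} = B + 0 = B$)
$O = 10609$ ($O = \left(-103\right)^{2} = 10609$)
$\frac{1}{62066 + \left(O - K{\left(-32 \right)}\right)} = \frac{1}{62066 + \left(10609 - -32\right)} = \frac{1}{62066 + \left(10609 + 32\right)} = \frac{1}{62066 + 10641} = \frac{1}{72707}$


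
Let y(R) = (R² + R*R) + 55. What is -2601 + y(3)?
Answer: -2528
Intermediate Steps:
y(R) = 55 + 2*R² (y(R) = (R² + R²) + 55 = 2*R² + 55 = 55 + 2*R²)
-2601 + y(3) = -2601 + (55 + 2*3²) = -2601 + (55 + 2*9) = -2601 + (55 + 18) = -2601 + 73 = -2528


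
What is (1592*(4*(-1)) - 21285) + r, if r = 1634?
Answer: -26019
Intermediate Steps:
(1592*(4*(-1)) - 21285) + r = (1592*(4*(-1)) - 21285) + 1634 = (1592*(-4) - 21285) + 1634 = (-6368 - 21285) + 1634 = -27653 + 1634 = -26019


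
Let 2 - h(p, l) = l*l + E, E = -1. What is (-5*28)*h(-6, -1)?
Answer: -280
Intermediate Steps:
h(p, l) = 3 - l**2 (h(p, l) = 2 - (l*l - 1) = 2 - (l**2 - 1) = 2 - (-1 + l**2) = 2 + (1 - l**2) = 3 - l**2)
(-5*28)*h(-6, -1) = (-5*28)*(3 - 1*(-1)**2) = -140*(3 - 1*1) = -140*(3 - 1) = -140*2 = -280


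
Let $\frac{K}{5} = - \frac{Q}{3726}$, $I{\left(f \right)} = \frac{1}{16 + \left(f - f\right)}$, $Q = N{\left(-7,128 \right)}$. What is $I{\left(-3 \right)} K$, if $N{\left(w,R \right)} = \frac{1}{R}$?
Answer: $- \frac{5}{7630848} \approx -6.5524 \cdot 10^{-7}$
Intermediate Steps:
$Q = \frac{1}{128} \approx 0.0078125$
$I{\left(f \right)} = \frac{1}{16}$ ($I{\left(f \right)} = \frac{1}{16 + 0} = \frac{1}{16}$)
$K = - \frac{5}{476928}$ ($K = 5 \left(- \frac{1}{128 \cdot 3726}\right) = 5 \left(\left(-1\right) \frac{1}{476928}\right) = 5 \left(- \frac{1}{476928}\right) = - \frac{5}{476928} \approx -1.0484 \cdot 10^{-5}$)
$I{\left(-3 \right)} K = \frac{1}{16} \left(- \frac{5}{476928}\right) = - \frac{5}{7630848}$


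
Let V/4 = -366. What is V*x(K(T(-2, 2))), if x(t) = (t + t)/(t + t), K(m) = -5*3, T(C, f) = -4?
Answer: -1464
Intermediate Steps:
V = -1464 (V = 4*(-366) = -1464)
K(m) = -15
x(t) = 1 (x(t) = (2*t)/((2*t)) = (2*t)*(1/(2*t)) = 1)
V*x(K(T(-2, 2))) = -1464*1 = -1464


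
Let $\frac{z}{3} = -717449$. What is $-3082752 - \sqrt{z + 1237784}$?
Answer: $-3082752 - i \sqrt{914563} \approx -3.0828 \cdot 10^{6} - 956.33 i$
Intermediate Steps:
$z = -2152347$ ($z = 3 \left(-717449\right) = -2152347$)
$-3082752 - \sqrt{z + 1237784} = -3082752 - \sqrt{-2152347 + 1237784} = -3082752 - \sqrt{-914563} = -3082752 - i \sqrt{914563}$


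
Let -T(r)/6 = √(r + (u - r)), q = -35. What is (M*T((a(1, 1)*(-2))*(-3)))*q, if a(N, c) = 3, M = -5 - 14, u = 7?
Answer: -3990*√7 ≈ -10557.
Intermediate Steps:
M = -19
T(r) = -6*√7 (T(r) = -6*√(r + (7 - r)) = -6*√7)
(M*T((a(1, 1)*(-2))*(-3)))*q = -(-114)*√7*(-35) = (114*√7)*(-35) = -3990*√7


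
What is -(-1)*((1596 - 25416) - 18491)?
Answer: -42311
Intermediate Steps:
-(-1)*((1596 - 25416) - 18491) = -(-1)*(-23820 - 18491) = -(-1)*(-42311) = -1*42311 = -42311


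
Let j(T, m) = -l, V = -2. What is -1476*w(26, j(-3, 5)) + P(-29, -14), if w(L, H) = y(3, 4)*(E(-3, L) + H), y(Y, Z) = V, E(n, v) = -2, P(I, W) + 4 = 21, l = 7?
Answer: -26551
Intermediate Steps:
P(I, W) = 17 (P(I, W) = -4 + 21 = 17)
y(Y, Z) = -2
j(T, m) = -7 (j(T, m) = -1*7 = -7)
w(L, H) = 4 - 2*H (w(L, H) = -2*(-2 + H) = 4 - 2*H)
-1476*w(26, j(-3, 5)) + P(-29, -14) = -1476*(4 - 2*(-7)) + 17 = -1476*(4 + 14) + 17 = -1476*18 + 17 = -26568 + 17 = -26551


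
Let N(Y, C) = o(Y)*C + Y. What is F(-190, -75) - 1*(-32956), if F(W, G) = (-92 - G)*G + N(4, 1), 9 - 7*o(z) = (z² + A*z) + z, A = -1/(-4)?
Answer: 239633/7 ≈ 34233.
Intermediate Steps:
A = ¼ (A = -1*(-¼) = ¼ ≈ 0.25000)
o(z) = 9/7 - 5*z/28 - z²/7 (o(z) = 9/7 - ((z² + z/4) + z)/7 = 9/7 - (z² + 5*z/4)/7 = 9/7 + (-5*z/28 - z²/7) = 9/7 - 5*z/28 - z²/7)
N(Y, C) = Y + C*(9/7 - 5*Y/28 - Y²/7) (N(Y, C) = (9/7 - 5*Y/28 - Y²/7)*C + Y = C*(9/7 - 5*Y/28 - Y²/7) + Y = Y + C*(9/7 - 5*Y/28 - Y²/7))
F(W, G) = 16/7 + G*(-92 - G) (F(W, G) = (-92 - G)*G + (4 - 1/28*1*(-36 + 4*4² + 5*4)) = G*(-92 - G) + (4 - 1/28*1*(-36 + 4*16 + 20)) = G*(-92 - G) + (4 - 1/28*1*(-36 + 64 + 20)) = G*(-92 - G) + (4 - 1/28*1*48) = G*(-92 - G) + (4 - 12/7) = G*(-92 - G) + 16/7 = 16/7 + G*(-92 - G))
F(-190, -75) - 1*(-32956) = (16/7 - 1*(-75)² - 92*(-75)) - 1*(-32956) = (16/7 - 1*5625 + 6900) + 32956 = (16/7 - 5625 + 6900) + 32956 = 8941/7 + 32956 = 239633/7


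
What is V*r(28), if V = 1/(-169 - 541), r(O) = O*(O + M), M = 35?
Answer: -882/355 ≈ -2.4845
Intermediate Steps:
r(O) = O*(35 + O) (r(O) = O*(O + 35) = O*(35 + O))
V = -1/710 (V = 1/(-710) = -1/710 ≈ -0.0014085)
V*r(28) = -14*(35 + 28)/355 = -14*63/355 = -1/710*1764 = -882/355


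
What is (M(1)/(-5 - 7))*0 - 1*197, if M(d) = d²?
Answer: -197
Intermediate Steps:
(M(1)/(-5 - 7))*0 - 1*197 = (1²/(-5 - 7))*0 - 1*197 = (1/(-12))*0 - 197 = -1/12*1*0 - 197 = -1/12*0 - 197 = 0 - 197 = -197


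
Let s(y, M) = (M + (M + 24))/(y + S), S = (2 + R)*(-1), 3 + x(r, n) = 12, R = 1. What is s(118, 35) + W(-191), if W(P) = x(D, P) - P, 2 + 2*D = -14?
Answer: 23094/115 ≈ 200.82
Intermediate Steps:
D = -8 (D = -1 + (½)*(-14) = -1 - 7 = -8)
x(r, n) = 9 (x(r, n) = -3 + 12 = 9)
S = -3 (S = (2 + 1)*(-1) = 3*(-1) = -3)
W(P) = 9 - P
s(y, M) = (24 + 2*M)/(-3 + y) (s(y, M) = (M + (M + 24))/(y - 3) = (M + (24 + M))/(-3 + y) = (24 + 2*M)/(-3 + y))
s(118, 35) + W(-191) = 2*(12 + 35)/(-3 + 118) + (9 - 1*(-191)) = 2*47/115 + (9 + 191) = 2*(1/115)*47 + 200 = 94/115 + 200 = 23094/115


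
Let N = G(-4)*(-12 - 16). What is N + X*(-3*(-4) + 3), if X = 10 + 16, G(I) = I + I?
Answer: 614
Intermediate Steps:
G(I) = 2*I
X = 26
N = 224 (N = (2*(-4))*(-12 - 16) = -8*(-28) = 224)
N + X*(-3*(-4) + 3) = 224 + 26*(-3*(-4) + 3) = 224 + 26*(12 + 3) = 224 + 26*15 = 224 + 390 = 614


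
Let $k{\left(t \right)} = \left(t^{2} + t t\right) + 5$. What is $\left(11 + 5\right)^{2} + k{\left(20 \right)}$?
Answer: $1061$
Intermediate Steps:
$k{\left(t \right)} = 5 + 2 t^{2}$ ($k{\left(t \right)} = \left(t^{2} + t^{2}\right) + 5 = 2 t^{2} + 5 = 5 + 2 t^{2}$)
$\left(11 + 5\right)^{2} + k{\left(20 \right)} = \left(11 + 5\right)^{2} + \left(5 + 2 \cdot 20^{2}\right) = 16^{2} + \left(5 + 2 \cdot 400\right) = 256 + \left(5 + 800\right) = 256 + 805 = 1061$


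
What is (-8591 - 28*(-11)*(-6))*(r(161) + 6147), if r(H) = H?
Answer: -65849212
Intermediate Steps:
(-8591 - 28*(-11)*(-6))*(r(161) + 6147) = (-8591 - 28*(-11)*(-6))*(161 + 6147) = (-8591 + 308*(-6))*6308 = (-8591 - 1848)*6308 = -10439*6308 = -65849212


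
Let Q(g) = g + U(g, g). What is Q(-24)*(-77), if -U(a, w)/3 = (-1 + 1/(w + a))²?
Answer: 1604141/768 ≈ 2088.7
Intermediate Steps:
U(a, w) = -3*(-1 + 1/(a + w))² (U(a, w) = -3*(-1 + 1/(w + a))² = -3*(-1 + 1/(a + w))²)
Q(g) = g - 3*(-1 + 2*g)²/(4*g²) (Q(g) = g - 3*(-1 + g + g)²/(g + g)² = g - 3*(-1 + 2*g)²/(2*g)² = g - 3*1/(4*g²)*(-1 + 2*g)² = g - 3*(-1 + 2*g)²/(4*g²))
Q(-24)*(-77) = (-24 - ¾*(-1 + 2*(-24))²/(-24)²)*(-77) = (-24 - ¾*1/576*(-1 - 48)²)*(-77) = (-24 - ¾*1/576*(-49)²)*(-77) = (-24 - ¾*1/576*2401)*(-77) = (-24 - 2401/768)*(-77) = -20833/768*(-77) = 1604141/768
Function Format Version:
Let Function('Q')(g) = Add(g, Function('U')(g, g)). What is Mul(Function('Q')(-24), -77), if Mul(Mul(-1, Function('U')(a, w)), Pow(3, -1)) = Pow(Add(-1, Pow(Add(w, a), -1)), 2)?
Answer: Rational(1604141, 768) ≈ 2088.7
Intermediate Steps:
Function('U')(a, w) = Mul(-3, Pow(Add(-1, Pow(Add(a, w), -1)), 2)) (Function('U')(a, w) = Mul(-3, Pow(Add(-1, Pow(Add(w, a), -1)), 2)) = Mul(-3, Pow(Add(-1, Pow(Add(a, w), -1)), 2)))
Function('Q')(g) = Add(g, Mul(Rational(-3, 4), Pow(g, -2), Pow(Add(-1, Mul(2, g)), 2))) (Function('Q')(g) = Add(g, Mul(-3, Pow(Add(g, g), -2), Pow(Add(-1, g, g), 2))) = Add(g, Mul(-3, Pow(Mul(2, g), -2), Pow(Add(-1, Mul(2, g)), 2))) = Add(g, Mul(-3, Mul(Rational(1, 4), Pow(g, -2)), Pow(Add(-1, Mul(2, g)), 2))) = Add(g, Mul(Rational(-3, 4), Pow(g, -2), Pow(Add(-1, Mul(2, g)), 2))))
Mul(Function('Q')(-24), -77) = Mul(Add(-24, Mul(Rational(-3, 4), Pow(-24, -2), Pow(Add(-1, Mul(2, -24)), 2))), -77) = Mul(Add(-24, Mul(Rational(-3, 4), Rational(1, 576), Pow(Add(-1, -48), 2))), -77) = Mul(Add(-24, Mul(Rational(-3, 4), Rational(1, 576), Pow(-49, 2))), -77) = Mul(Add(-24, Mul(Rational(-3, 4), Rational(1, 576), 2401)), -77) = Mul(Add(-24, Rational(-2401, 768)), -77) = Mul(Rational(-20833, 768), -77) = Rational(1604141, 768)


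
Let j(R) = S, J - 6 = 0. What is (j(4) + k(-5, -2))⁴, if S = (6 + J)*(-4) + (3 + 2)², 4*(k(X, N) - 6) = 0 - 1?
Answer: 22667121/256 ≈ 88544.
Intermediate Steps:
J = 6 (J = 6 + 0 = 6)
k(X, N) = 23/4 (k(X, N) = 6 + (0 - 1)/4 = 6 + (¼)*(-1) = 6 - ¼ = 23/4)
S = -23 (S = (6 + 6)*(-4) + (3 + 2)² = 12*(-4) + 5² = -48 + 25 = -23)
j(R) = -23
(j(4) + k(-5, -2))⁴ = (-23 + 23/4)⁴ = (-69/4)⁴ = 22667121/256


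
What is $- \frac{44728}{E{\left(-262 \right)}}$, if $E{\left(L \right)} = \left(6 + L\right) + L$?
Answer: $\frac{22364}{259} \approx 86.348$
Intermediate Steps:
$E{\left(L \right)} = 6 + 2 L$
$- \frac{44728}{E{\left(-262 \right)}} = - \frac{44728}{6 + 2 \left(-262\right)} = - \frac{44728}{6 - 524} = - \frac{44728}{-518} = \left(-44728\right) \left(- \frac{1}{518}\right) = \frac{22364}{259}$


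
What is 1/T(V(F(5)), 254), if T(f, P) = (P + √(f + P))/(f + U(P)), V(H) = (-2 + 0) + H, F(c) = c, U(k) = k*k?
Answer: 1260602/4943 - 4963*√257/4943 ≈ 238.93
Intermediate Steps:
U(k) = k²
V(H) = -2 + H
T(f, P) = (P + √(P + f))/(f + P²) (T(f, P) = (P + √(f + P))/(f + P²) = (P + √(P + f))/(f + P²))
1/T(V(F(5)), 254) = 1/((254 + √(254 + (-2 + 5)))/((-2 + 5) + 254²)) = 1/((254 + √(254 + 3))/(3 + 64516)) = 1/((254 + √257)/64519) = 1/(254/64519 + √257/64519)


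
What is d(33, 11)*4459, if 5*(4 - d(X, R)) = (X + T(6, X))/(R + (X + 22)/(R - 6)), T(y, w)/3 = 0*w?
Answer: 164983/10 ≈ 16498.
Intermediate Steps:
T(y, w) = 0 (T(y, w) = 3*(0*w) = 3*0 = 0)
d(X, R) = 4 - X/(5*(R + (22 + X)/(-6 + R))) (d(X, R) = 4 - (X + 0)/(5*(R + (X + 22)/(R - 6))) = 4 - X/(5*(R + (22 + X)/(-6 + R))))
d(33, 11)*4459 = ((440 - 120*11 + 20*11² + 26*33 - 1*11*33)/(5*(22 + 33 + 11² - 6*11)))*4459 = ((440 - 1320 + 20*121 + 858 - 363)/(5*(22 + 33 + 121 - 66)))*4459 = ((⅕)*(440 - 1320 + 2420 + 858 - 363)/110)*4459 = ((⅕)*(1/110)*2035)*4459 = (37/10)*4459 = 164983/10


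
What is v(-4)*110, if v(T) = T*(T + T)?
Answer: 3520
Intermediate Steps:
v(T) = 2*T² (v(T) = T*(2*T) = 2*T²)
v(-4)*110 = (2*(-4)²)*110 = (2*16)*110 = 32*110 = 3520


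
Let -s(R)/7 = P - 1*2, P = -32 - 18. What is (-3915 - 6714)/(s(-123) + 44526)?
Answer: -10629/44890 ≈ -0.23678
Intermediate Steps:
P = -50
s(R) = 364 (s(R) = -7*(-50 - 1*2) = -7*(-50 - 2) = -7*(-52) = 364)
(-3915 - 6714)/(s(-123) + 44526) = (-3915 - 6714)/(364 + 44526) = -10629/44890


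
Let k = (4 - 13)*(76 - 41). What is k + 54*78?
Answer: 3897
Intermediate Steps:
k = -315 (k = -9*35 = -315)
k + 54*78 = -315 + 54*78 = -315 + 4212 = 3897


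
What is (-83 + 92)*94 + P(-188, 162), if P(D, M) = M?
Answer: 1008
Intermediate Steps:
(-83 + 92)*94 + P(-188, 162) = (-83 + 92)*94 + 162 = 9*94 + 162 = 846 + 162 = 1008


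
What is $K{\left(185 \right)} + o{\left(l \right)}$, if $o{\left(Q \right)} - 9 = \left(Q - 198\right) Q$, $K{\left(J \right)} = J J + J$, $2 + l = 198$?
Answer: $34027$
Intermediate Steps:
$l = 196$ ($l = -2 + 198 = 196$)
$K{\left(J \right)} = J + J^{2}$ ($K{\left(J \right)} = J^{2} + J = J + J^{2}$)
$o{\left(Q \right)} = 9 + Q \left(-198 + Q\right)$ ($o{\left(Q \right)} = 9 + \left(Q - 198\right) Q = 9 + \left(-198 + Q\right) Q = 9 + Q \left(-198 + Q\right)$)
$K{\left(185 \right)} + o{\left(l \right)} = 185 \left(1 + 185\right) + \left(9 + 196^{2} - 38808\right) = 185 \cdot 186 + \left(9 + 38416 - 38808\right) = 34410 - 383 = 34027$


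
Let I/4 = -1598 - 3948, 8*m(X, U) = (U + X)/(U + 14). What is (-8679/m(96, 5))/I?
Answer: 164901/280073 ≈ 0.58878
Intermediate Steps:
m(X, U) = (U + X)/(8*(14 + U)) (m(X, U) = ((U + X)/(U + 14))/8 = ((U + X)/(14 + U))/8 = (U + X)/(8*(14 + U)))
I = -22184 (I = 4*(-1598 - 3948) = 4*(-5546) = -22184)
(-8679/m(96, 5))/I = -8679*8*(14 + 5)/(5 + 96)/(-22184) = -8679/((⅛)*101/19)*(-1/22184) = -8679/((⅛)*(1/19)*101)*(-1/22184) = -8679/101/152*(-1/22184) = -8679*152/101*(-1/22184) = -1319208/101*(-1/22184) = 164901/280073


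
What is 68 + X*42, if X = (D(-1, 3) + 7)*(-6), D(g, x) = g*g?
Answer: -1948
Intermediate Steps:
D(g, x) = g²
X = -48 (X = ((-1)² + 7)*(-6) = (1 + 7)*(-6) = 8*(-6) = -48)
68 + X*42 = 68 - 48*42 = 68 - 2016 = -1948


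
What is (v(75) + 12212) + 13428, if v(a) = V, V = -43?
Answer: 25597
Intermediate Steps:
v(a) = -43
(v(75) + 12212) + 13428 = (-43 + 12212) + 13428 = 12169 + 13428 = 25597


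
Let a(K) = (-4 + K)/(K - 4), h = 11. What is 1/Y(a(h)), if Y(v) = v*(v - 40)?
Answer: -1/39 ≈ -0.025641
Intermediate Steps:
a(K) = 1 (a(K) = (-4 + K)/(-4 + K) = 1)
Y(v) = v*(-40 + v)
1/Y(a(h)) = 1/(1*(-40 + 1)) = 1/(1*(-39)) = 1/(-39) = -1/39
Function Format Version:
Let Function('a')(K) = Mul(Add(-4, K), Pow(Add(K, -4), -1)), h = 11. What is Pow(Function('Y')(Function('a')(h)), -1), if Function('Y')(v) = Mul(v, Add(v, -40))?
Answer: Rational(-1, 39) ≈ -0.025641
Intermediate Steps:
Function('a')(K) = 1 (Function('a')(K) = Mul(Add(-4, K), Pow(Add(-4, K), -1)) = 1)
Function('Y')(v) = Mul(v, Add(-40, v))
Pow(Function('Y')(Function('a')(h)), -1) = Pow(Mul(1, Add(-40, 1)), -1) = Pow(Mul(1, -39), -1) = Pow(-39, -1) = Rational(-1, 39)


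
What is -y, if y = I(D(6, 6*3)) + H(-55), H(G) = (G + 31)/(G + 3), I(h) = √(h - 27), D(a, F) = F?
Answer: -6/13 - 3*I ≈ -0.46154 - 3.0*I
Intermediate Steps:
I(h) = √(-27 + h)
H(G) = (31 + G)/(3 + G)
y = 6/13 + 3*I (y = √(-27 + 6*3) + (31 - 55)/(3 - 55) = √(-27 + 18) - 24/(-52) = √(-9) - 1/52*(-24) = 3*I + 6/13 = 6/13 + 3*I ≈ 0.46154 + 3.0*I)
-y = -(6/13 + 3*I) = -6/13 - 3*I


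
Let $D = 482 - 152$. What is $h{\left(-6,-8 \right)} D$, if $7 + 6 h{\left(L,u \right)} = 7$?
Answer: $0$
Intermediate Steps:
$h{\left(L,u \right)} = 0$ ($h{\left(L,u \right)} = - \frac{7}{6} + \frac{1}{6} \cdot 7 = - \frac{7}{6} + \frac{7}{6} = 0$)
$D = 330$
$h{\left(-6,-8 \right)} D = 0 \cdot 330 = 0$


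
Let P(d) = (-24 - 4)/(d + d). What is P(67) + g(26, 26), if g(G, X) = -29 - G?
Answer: -3699/67 ≈ -55.209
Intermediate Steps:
P(d) = -14/d (P(d) = -28*1/(2*d) = -14/d)
P(67) + g(26, 26) = -14/67 + (-29 - 1*26) = -14*1/67 + (-29 - 26) = -14/67 - 55 = -3699/67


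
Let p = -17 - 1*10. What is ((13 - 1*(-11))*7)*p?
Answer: -4536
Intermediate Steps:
p = -27 (p = -17 - 10 = -27)
((13 - 1*(-11))*7)*p = ((13 - 1*(-11))*7)*(-27) = ((13 + 11)*7)*(-27) = (24*7)*(-27) = 168*(-27) = -4536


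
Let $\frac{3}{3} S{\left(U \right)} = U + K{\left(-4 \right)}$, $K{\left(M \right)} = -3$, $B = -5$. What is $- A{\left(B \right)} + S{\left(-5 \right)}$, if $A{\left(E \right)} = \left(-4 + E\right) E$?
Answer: $-53$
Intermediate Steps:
$A{\left(E \right)} = E \left(-4 + E\right)$
$S{\left(U \right)} = -3 + U$ ($S{\left(U \right)} = U - 3 = -3 + U$)
$- A{\left(B \right)} + S{\left(-5 \right)} = - \left(-5\right) \left(-4 - 5\right) - 8 = - \left(-5\right) \left(-9\right) - 8 = \left(-1\right) 45 - 8 = -45 - 8 = -53$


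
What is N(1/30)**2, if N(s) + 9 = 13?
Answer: 16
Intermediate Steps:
N(s) = 4 (N(s) = -9 + 13 = 4)
N(1/30)**2 = 4**2 = 16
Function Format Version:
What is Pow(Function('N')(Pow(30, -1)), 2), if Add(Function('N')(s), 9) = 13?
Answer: 16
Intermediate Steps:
Function('N')(s) = 4 (Function('N')(s) = Add(-9, 13) = 4)
Pow(Function('N')(Pow(30, -1)), 2) = Pow(4, 2) = 16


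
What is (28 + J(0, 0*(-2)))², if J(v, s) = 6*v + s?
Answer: 784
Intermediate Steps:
J(v, s) = s + 6*v
(28 + J(0, 0*(-2)))² = (28 + (0*(-2) + 6*0))² = (28 + (0 + 0))² = (28 + 0)² = 28² = 784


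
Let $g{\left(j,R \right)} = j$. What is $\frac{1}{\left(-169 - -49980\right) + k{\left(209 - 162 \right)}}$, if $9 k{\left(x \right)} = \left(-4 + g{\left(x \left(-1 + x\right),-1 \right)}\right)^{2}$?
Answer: $\frac{9}{5105263} \approx 1.7629 \cdot 10^{-6}$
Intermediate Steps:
$k{\left(x \right)} = \frac{\left(-4 + x \left(-1 + x\right)\right)^{2}}{9}$
$\frac{1}{\left(-169 - -49980\right) + k{\left(209 - 162 \right)}} = \frac{1}{\left(-169 - -49980\right) + \frac{\left(-4 + \left(209 - 162\right) \left(-1 + \left(209 - 162\right)\right)\right)^{2}}{9}} = \frac{1}{\left(-169 + 49980\right) + \frac{\left(-4 + 47 \left(-1 + 47\right)\right)^{2}}{9}} = \frac{1}{49811 + \frac{\left(-4 + 47 \cdot 46\right)^{2}}{9}} = \frac{1}{49811 + \frac{\left(-4 + 2162\right)^{2}}{9}} = \frac{1}{49811 + \frac{2158^{2}}{9}} = \frac{1}{49811 + \frac{1}{9} \cdot 4656964} = \frac{1}{49811 + \frac{4656964}{9}} = \frac{1}{\frac{5105263}{9}} = \frac{9}{5105263}$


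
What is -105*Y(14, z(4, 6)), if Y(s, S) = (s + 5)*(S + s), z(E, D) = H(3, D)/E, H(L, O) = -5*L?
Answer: -81795/4 ≈ -20449.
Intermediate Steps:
z(E, D) = -15/E (z(E, D) = (-5*3)/E = -15/E)
Y(s, S) = (5 + s)*(S + s)
-105*Y(14, z(4, 6)) = -105*(14² + 5*(-15/4) + 5*14 - 15/4*14) = -105*(196 + 5*(-15*¼) + 70 - 15*¼*14) = -105*(196 + 5*(-15/4) + 70 - 15/4*14) = -105*(196 - 75/4 + 70 - 105/2) = -105*779/4 = -81795/4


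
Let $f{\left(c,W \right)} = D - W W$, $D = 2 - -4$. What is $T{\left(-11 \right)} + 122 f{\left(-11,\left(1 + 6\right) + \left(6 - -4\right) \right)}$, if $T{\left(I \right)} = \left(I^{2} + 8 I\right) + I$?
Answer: $-34504$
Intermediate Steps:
$T{\left(I \right)} = I^{2} + 9 I$
$D = 6$ ($D = 2 + 4 = 6$)
$f{\left(c,W \right)} = 6 - W^{2}$ ($f{\left(c,W \right)} = 6 - W W = 6 - W^{2}$)
$T{\left(-11 \right)} + 122 f{\left(-11,\left(1 + 6\right) + \left(6 - -4\right) \right)} = - 11 \left(9 - 11\right) + 122 \left(6 - \left(\left(1 + 6\right) + \left(6 - -4\right)\right)^{2}\right) = \left(-11\right) \left(-2\right) + 122 \left(6 - \left(7 + \left(6 + 4\right)\right)^{2}\right) = 22 + 122 \left(6 - \left(7 + 10\right)^{2}\right) = 22 + 122 \left(6 - 17^{2}\right) = 22 + 122 \left(6 - 289\right) = 22 + 122 \left(-283\right) = 22 - 34526 = -34504$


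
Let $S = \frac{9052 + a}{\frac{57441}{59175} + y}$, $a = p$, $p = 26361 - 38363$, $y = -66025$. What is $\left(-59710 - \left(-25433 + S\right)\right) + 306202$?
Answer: $\frac{177067194764450}{651161989} \approx 2.7193 \cdot 10^{5}$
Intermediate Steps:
$p = -12002$ ($p = 26361 - 38363 = -12002$)
$a = -12002$
$S = \frac{29094375}{651161989}$ ($S = \frac{9052 - 12002}{\frac{57441}{59175} - 66025} = - \frac{2950}{57441 \cdot \frac{1}{59175} - 66025} = - \frac{2950}{\frac{19147}{19725} - 66025} = - \frac{2950}{- \frac{1302323978}{19725}} = \left(-2950\right) \left(- \frac{19725}{1302323978}\right) = \frac{29094375}{651161989} \approx 0.044681$)
$\left(-59710 - \left(-25433 + S\right)\right) + 306202 = \left(-59710 + \left(25433 - \frac{29094375}{651161989}\right)\right) + 306202 = \left(-59710 + \frac{16560973771862}{651161989}\right) + 306202 = - \frac{22319908591328}{651161989} + 306202 = \frac{177067194764450}{651161989}$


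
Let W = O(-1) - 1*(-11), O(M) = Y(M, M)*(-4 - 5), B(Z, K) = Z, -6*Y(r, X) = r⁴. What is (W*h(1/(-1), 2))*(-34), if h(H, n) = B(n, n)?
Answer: -850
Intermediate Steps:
Y(r, X) = -r⁴/6
h(H, n) = n
O(M) = 3*M⁴/2 (O(M) = (-M⁴/6)*(-4 - 5) = -M⁴/6*(-9) = 3*M⁴/2)
W = 25/2 (W = (3/2)*(-1)⁴ - 1*(-11) = (3/2)*1 + 11 = 3/2 + 11 = 25/2 ≈ 12.500)
(W*h(1/(-1), 2))*(-34) = ((25/2)*2)*(-34) = 25*(-34) = -850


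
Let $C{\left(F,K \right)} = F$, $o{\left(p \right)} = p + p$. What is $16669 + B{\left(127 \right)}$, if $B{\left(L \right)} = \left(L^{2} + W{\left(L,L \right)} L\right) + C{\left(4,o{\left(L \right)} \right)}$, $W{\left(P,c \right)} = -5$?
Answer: $32167$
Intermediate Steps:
$o{\left(p \right)} = 2 p$
$B{\left(L \right)} = 4 + L^{2} - 5 L$ ($B{\left(L \right)} = \left(L^{2} - 5 L\right) + 4 = 4 + L^{2} - 5 L$)
$16669 + B{\left(127 \right)} = 16669 + \left(4 + 127^{2} - 635\right) = 16669 + \left(4 + 16129 - 635\right) = 16669 + 15498 = 32167$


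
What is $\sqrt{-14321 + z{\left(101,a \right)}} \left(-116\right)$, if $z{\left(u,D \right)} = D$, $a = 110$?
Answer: $- 348 i \sqrt{1579} \approx - 13828.0 i$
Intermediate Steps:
$\sqrt{-14321 + z{\left(101,a \right)}} \left(-116\right) = \sqrt{-14321 + 110} \left(-116\right) = \sqrt{-14211} \left(-116\right) = 3 i \sqrt{1579} \left(-116\right) = - 348 i \sqrt{1579}$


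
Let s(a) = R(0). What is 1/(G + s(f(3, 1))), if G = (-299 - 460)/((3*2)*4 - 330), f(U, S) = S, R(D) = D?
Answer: 102/253 ≈ 0.40316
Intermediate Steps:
s(a) = 0
G = 253/102 (G = -759/(6*4 - 330) = -759/(24 - 330) = -759/(-306) = -759*(-1/306) = 253/102 ≈ 2.4804)
1/(G + s(f(3, 1))) = 1/(253/102 + 0) = 1/(253/102) = 102/253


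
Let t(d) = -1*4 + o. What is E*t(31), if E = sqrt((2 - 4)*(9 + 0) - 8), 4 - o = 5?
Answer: -5*I*sqrt(26) ≈ -25.495*I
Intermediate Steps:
o = -1 (o = 4 - 1*5 = 4 - 5 = -1)
t(d) = -5 (t(d) = -1*4 - 1 = -4 - 1 = -5)
E = I*sqrt(26) (E = sqrt(-2*9 - 8) = sqrt(-18 - 8) = sqrt(-26) = I*sqrt(26) ≈ 5.099*I)
E*t(31) = (I*sqrt(26))*(-5) = -5*I*sqrt(26)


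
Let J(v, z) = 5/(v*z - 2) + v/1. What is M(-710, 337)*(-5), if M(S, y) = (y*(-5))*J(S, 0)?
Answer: -12005625/2 ≈ -6.0028e+6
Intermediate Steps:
J(v, z) = v + 5/(-2 + v*z) (J(v, z) = 5/(-2 + v*z) + v*1 = 5/(-2 + v*z) + v = v + 5/(-2 + v*z))
M(S, y) = -5*y*(-5/2 + S) (M(S, y) = (y*(-5))*((5 - 2*S + 0*S**2)/(-2 + S*0)) = (-5*y)*((5 - 2*S + 0)/(-2 + 0)) = (-5*y)*((5 - 2*S)/(-2)) = (-5*y)*(-(5 - 2*S)/2) = (-5*y)*(-5/2 + S) = -5*y*(-5/2 + S))
M(-710, 337)*(-5) = ((5/2)*337*(5 - 2*(-710)))*(-5) = ((5/2)*337*(5 + 1420))*(-5) = ((5/2)*337*1425)*(-5) = (2401125/2)*(-5) = -12005625/2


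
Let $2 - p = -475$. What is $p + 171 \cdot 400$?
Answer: $68877$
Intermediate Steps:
$p = 477$ ($p = 2 - -475 = 2 + 475 = 477$)
$p + 171 \cdot 400 = 477 + 171 \cdot 400 = 477 + 68400 = 68877$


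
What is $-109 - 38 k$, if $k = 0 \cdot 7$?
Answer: $-109$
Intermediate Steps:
$k = 0$
$-109 - 38 k = -109 - 0 = -109 + 0 = -109$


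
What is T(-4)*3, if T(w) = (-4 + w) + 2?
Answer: -18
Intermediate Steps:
T(w) = -2 + w
T(-4)*3 = (-2 - 4)*3 = -6*3 = -18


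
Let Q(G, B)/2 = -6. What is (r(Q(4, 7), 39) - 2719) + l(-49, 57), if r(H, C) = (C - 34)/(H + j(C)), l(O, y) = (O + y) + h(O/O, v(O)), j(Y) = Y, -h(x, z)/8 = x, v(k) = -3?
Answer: -73408/27 ≈ -2718.8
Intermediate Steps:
Q(G, B) = -12 (Q(G, B) = 2*(-6) = -12)
h(x, z) = -8*x
l(O, y) = -8 + O + y (l(O, y) = (O + y) - 8*O/O = (O + y) - 8*1 = (O + y) - 8 = -8 + O + y)
r(H, C) = (-34 + C)/(C + H) (r(H, C) = (C - 34)/(H + C) = (-34 + C)/(C + H))
(r(Q(4, 7), 39) - 2719) + l(-49, 57) = ((-34 + 39)/(39 - 12) - 2719) + (-8 - 49 + 57) = (5/27 - 2719) + 0 = -73408/27 + 0 = -73408/27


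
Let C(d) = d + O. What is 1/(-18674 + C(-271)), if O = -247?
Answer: -1/19192 ≈ -5.2105e-5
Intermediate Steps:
C(d) = -247 + d (C(d) = d - 247 = -247 + d)
1/(-18674 + C(-271)) = 1/(-18674 + (-247 - 271)) = 1/(-18674 - 518) = 1/(-19192) = -1/19192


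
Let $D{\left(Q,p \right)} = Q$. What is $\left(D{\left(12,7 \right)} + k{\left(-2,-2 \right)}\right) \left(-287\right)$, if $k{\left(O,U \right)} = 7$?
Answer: $-5453$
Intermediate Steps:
$\left(D{\left(12,7 \right)} + k{\left(-2,-2 \right)}\right) \left(-287\right) = \left(12 + 7\right) \left(-287\right) = 19 \left(-287\right) = -5453$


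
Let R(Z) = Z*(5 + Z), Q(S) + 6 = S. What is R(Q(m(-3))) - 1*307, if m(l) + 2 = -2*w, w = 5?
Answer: -73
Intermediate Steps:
m(l) = -12 (m(l) = -2 - 2*5 = -2 - 10 = -12)
Q(S) = -6 + S
R(Q(m(-3))) - 1*307 = (-6 - 12)*(5 + (-6 - 12)) - 1*307 = -18*(5 - 18) - 307 = -18*(-13) - 307 = 234 - 307 = -73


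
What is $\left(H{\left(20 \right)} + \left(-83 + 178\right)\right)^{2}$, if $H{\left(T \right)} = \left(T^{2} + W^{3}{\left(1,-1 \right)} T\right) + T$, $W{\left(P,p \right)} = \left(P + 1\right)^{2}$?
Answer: $3222025$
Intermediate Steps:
$W{\left(P,p \right)} = \left(1 + P\right)^{2}$
$H{\left(T \right)} = T^{2} + 65 T$ ($H{\left(T \right)} = \left(T^{2} + \left(\left(1 + 1\right)^{2}\right)^{3} T\right) + T = \left(T^{2} + \left(2^{2}\right)^{3} T\right) + T = \left(T^{2} + 4^{3} T\right) + T = \left(T^{2} + 64 T\right) + T = T^{2} + 65 T$)
$\left(H{\left(20 \right)} + \left(-83 + 178\right)\right)^{2} = \left(20 \left(65 + 20\right) + \left(-83 + 178\right)\right)^{2} = \left(20 \cdot 85 + 95\right)^{2} = \left(1700 + 95\right)^{2} = 1795^{2} = 3222025$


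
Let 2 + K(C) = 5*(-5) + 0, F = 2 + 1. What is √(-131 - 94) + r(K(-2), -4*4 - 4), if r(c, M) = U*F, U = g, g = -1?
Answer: -3 + 15*I ≈ -3.0 + 15.0*I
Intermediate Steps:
F = 3
U = -1
K(C) = -27 (K(C) = -2 + (5*(-5) + 0) = -2 + (-25 + 0) = -2 - 25 = -27)
r(c, M) = -3 (r(c, M) = -1*3 = -3)
√(-131 - 94) + r(K(-2), -4*4 - 4) = √(-131 - 94) - 3 = √(-225) - 3 = 15*I - 3 = -3 + 15*I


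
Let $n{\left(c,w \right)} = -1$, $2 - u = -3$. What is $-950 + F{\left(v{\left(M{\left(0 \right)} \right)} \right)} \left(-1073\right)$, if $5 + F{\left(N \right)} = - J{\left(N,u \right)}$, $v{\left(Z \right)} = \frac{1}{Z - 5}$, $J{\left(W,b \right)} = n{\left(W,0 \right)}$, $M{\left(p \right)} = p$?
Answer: $3342$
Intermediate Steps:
$u = 5$ ($u = 2 - -3 = 2 + 3 = 5$)
$J{\left(W,b \right)} = -1$
$v{\left(Z \right)} = \frac{1}{-5 + Z}$
$F{\left(N \right)} = -4$ ($F{\left(N \right)} = -5 - -1 = -5 + 1 = -4$)
$-950 + F{\left(v{\left(M{\left(0 \right)} \right)} \right)} \left(-1073\right) = -950 - -4292 = -950 + 4292 = 3342$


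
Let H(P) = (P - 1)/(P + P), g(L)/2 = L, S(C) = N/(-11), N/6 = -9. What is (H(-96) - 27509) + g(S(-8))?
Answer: -58077205/2112 ≈ -27499.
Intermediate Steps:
N = -54 (N = 6*(-9) = -54)
S(C) = 54/11 (S(C) = -54/(-11) = -54*(-1/11) = 54/11)
g(L) = 2*L
H(P) = (-1 + P)/(2*P) (H(P) = (-1 + P)/((2*P)) = (-1 + P)*(1/(2*P)) = (-1 + P)/(2*P))
(H(-96) - 27509) + g(S(-8)) = ((½)*(-1 - 96)/(-96) - 27509) + 2*(54/11) = ((½)*(-1/96)*(-97) - 27509) + 108/11 = (97/192 - 27509) + 108/11 = -5281631/192 + 108/11 = -58077205/2112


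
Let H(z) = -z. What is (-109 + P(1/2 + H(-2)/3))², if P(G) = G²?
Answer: 15015625/1296 ≈ 11586.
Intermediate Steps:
(-109 + P(1/2 + H(-2)/3))² = (-109 + (1/2 - 1*(-2)/3)²)² = (-109 + (1*(½) + 2*(⅓))²)² = (-109 + (½ + ⅔)²)² = (-109 + (7/6)²)² = (-109 + 49/36)² = (-3875/36)² = 15015625/1296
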